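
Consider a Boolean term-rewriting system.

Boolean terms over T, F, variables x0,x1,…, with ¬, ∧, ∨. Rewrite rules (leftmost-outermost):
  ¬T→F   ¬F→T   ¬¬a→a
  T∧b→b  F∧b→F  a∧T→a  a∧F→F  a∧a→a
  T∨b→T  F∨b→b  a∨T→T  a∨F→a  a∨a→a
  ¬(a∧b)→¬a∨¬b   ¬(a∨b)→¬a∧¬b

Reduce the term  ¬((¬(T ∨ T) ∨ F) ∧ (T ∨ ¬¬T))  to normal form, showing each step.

Answer: normal form = T  (in 7 steps)

Reduction:
  start: ¬((¬(T ∨ T) ∨ F) ∧ (T ∨ ¬¬T))
  →1  ¬(¬(T ∨ T) ∨ F) ∨ ¬(T ∨ ¬¬T)
  →2  (¬¬(T ∨ T) ∧ ¬F) ∨ ¬(T ∨ ¬¬T)
  →3  ((T ∨ T) ∧ ¬F) ∨ ¬(T ∨ ¬¬T)
  →4  (T ∧ ¬F) ∨ ¬(T ∨ ¬¬T)
  →5  ¬F ∨ ¬(T ∨ ¬¬T)
  →6  T ∨ ¬(T ∨ ¬¬T)
  →7  T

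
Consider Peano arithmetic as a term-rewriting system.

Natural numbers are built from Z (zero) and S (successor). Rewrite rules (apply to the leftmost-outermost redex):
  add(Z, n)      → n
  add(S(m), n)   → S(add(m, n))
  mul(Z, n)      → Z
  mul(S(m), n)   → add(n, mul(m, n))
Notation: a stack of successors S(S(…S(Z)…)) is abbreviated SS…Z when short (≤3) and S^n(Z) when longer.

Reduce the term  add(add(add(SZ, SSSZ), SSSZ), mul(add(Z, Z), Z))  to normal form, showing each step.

Answer: normal form = S^7(Z)  (in 17 steps)

Reduction:
  start: add(add(add(SZ, SSSZ), SSSZ), mul(add(Z, Z), Z))
  step 1: add(add(S(add(Z, SSSZ)), SSSZ), mul(add(Z, Z), Z))
  step 2: add(S(add(add(Z, SSSZ), SSSZ)), mul(add(Z, Z), Z))
  step 3: S(add(add(add(Z, SSSZ), SSSZ), mul(add(Z, Z), Z)))
  step 4: S(add(add(SSSZ, SSSZ), mul(add(Z, Z), Z)))
  step 5: S(add(S(add(SSZ, SSSZ)), mul(add(Z, Z), Z)))
  step 6: S(S(add(add(SSZ, SSSZ), mul(add(Z, Z), Z))))
  step 7: S(S(add(S(add(SZ, SSSZ)), mul(add(Z, Z), Z))))
  step 8: S(S(S(add(add(SZ, SSSZ), mul(add(Z, Z), Z)))))
  step 9: S(S(S(add(S(add(Z, SSSZ)), mul(add(Z, Z), Z)))))
  step 10: S(S(S(S(add(add(Z, SSSZ), mul(add(Z, Z), Z))))))
  step 11: S(S(S(S(add(SSSZ, mul(add(Z, Z), Z))))))
  step 12: S(S(S(S(S(add(SSZ, mul(add(Z, Z), Z)))))))
  step 13: S(S(S(S(S(S(add(SZ, mul(add(Z, Z), Z))))))))
  step 14: S(S(S(S(S(S(S(add(Z, mul(add(Z, Z), Z)))))))))
  step 15: S(S(S(S(S(S(S(mul(add(Z, Z), Z))))))))
  step 16: S(S(S(S(S(S(S(mul(Z, Z))))))))
  step 17: S^7(Z)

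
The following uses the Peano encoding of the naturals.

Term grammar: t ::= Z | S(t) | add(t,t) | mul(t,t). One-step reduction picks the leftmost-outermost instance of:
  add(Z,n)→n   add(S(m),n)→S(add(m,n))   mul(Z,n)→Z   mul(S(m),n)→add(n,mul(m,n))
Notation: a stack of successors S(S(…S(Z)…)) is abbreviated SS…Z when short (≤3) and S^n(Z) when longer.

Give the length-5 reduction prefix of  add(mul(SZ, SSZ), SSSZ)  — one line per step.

Answer: after 5 steps: S(S(add(add(Z, mul(Z, SSZ)), SSSZ)))

Reduction:
  start: add(mul(SZ, SSZ), SSSZ)
  [1] add(add(SSZ, mul(Z, SSZ)), SSSZ)
  [2] add(S(add(SZ, mul(Z, SSZ))), SSSZ)
  [3] S(add(add(SZ, mul(Z, SSZ)), SSSZ))
  [4] S(add(S(add(Z, mul(Z, SSZ))), SSSZ))
  [5] S(S(add(add(Z, mul(Z, SSZ)), SSSZ)))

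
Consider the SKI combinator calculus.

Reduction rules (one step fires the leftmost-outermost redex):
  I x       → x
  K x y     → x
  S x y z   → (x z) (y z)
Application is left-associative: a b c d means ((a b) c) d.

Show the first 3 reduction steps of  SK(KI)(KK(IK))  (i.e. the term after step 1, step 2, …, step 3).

Answer: after 3 steps: K

Working:
  start: SK(KI)(KK(IK))
  [1] K(KK(IK))(KI(KK(IK)))
  [2] KK(IK)
  [3] K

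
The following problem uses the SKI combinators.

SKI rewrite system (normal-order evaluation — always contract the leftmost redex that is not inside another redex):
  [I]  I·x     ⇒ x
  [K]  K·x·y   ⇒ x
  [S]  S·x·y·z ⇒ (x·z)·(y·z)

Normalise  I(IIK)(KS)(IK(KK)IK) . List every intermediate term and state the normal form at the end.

  start: I(IIK)(KS)(IK(KK)IK)
  step 1: IIK(KS)(IK(KK)IK)
  step 2: IK(KS)(IK(KK)IK)
  step 3: K(KS)(IK(KK)IK)
  step 4: KS

Answer: normal form = KS  (in 4 steps)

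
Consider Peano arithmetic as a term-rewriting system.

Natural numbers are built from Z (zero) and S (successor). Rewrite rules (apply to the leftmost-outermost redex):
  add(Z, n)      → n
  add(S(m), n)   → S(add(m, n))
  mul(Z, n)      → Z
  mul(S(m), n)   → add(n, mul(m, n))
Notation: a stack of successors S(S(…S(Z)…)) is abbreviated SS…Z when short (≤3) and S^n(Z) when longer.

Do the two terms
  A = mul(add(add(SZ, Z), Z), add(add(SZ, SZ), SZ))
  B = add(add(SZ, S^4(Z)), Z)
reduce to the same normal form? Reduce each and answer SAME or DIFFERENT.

Term A:
  start: mul(add(add(SZ, Z), Z), add(add(SZ, SZ), SZ))
  step 1: mul(add(S(add(Z, Z)), Z), add(add(SZ, SZ), SZ))
  step 2: mul(S(add(add(Z, Z), Z)), add(add(SZ, SZ), SZ))
  step 3: add(add(add(SZ, SZ), SZ), mul(add(add(Z, Z), Z), add(add(SZ, SZ), SZ)))
  step 4: add(add(S(add(Z, SZ)), SZ), mul(add(add(Z, Z), Z), add(add(SZ, SZ), SZ)))
  step 5: add(S(add(add(Z, SZ), SZ)), mul(add(add(Z, Z), Z), add(add(SZ, SZ), SZ)))
  step 6: S(add(add(add(Z, SZ), SZ), mul(add(add(Z, Z), Z), add(add(SZ, SZ), SZ))))
  step 7: S(add(add(SZ, SZ), mul(add(add(Z, Z), Z), add(add(SZ, SZ), SZ))))
  step 8: S(add(S(add(Z, SZ)), mul(add(add(Z, Z), Z), add(add(SZ, SZ), SZ))))
  step 9: S(S(add(add(Z, SZ), mul(add(add(Z, Z), Z), add(add(SZ, SZ), SZ)))))
  step 10: S(S(add(SZ, mul(add(add(Z, Z), Z), add(add(SZ, SZ), SZ)))))
  step 11: S(S(S(add(Z, mul(add(add(Z, Z), Z), add(add(SZ, SZ), SZ))))))
  step 12: S(S(S(mul(add(add(Z, Z), Z), add(add(SZ, SZ), SZ)))))
  step 13: S(S(S(mul(add(Z, Z), add(add(SZ, SZ), SZ)))))
  step 14: S(S(S(mul(Z, add(add(SZ, SZ), SZ)))))
  step 15: SSSZ

Term B:
  start: add(add(SZ, S^4(Z)), Z)
  step 1: add(S(add(Z, S^4(Z))), Z)
  step 2: S(add(add(Z, S^4(Z)), Z))
  step 3: S(add(S^4(Z), Z))
  step 4: S(S(add(SSSZ, Z)))
  step 5: S(S(S(add(SSZ, Z))))
  step 6: S(S(S(S(add(SZ, Z)))))
  step 7: S(S(S(S(S(add(Z, Z))))))
  step 8: S^5(Z)

Answer: DIFFERENT — A ⇓ SSSZ, B ⇓ S^5(Z)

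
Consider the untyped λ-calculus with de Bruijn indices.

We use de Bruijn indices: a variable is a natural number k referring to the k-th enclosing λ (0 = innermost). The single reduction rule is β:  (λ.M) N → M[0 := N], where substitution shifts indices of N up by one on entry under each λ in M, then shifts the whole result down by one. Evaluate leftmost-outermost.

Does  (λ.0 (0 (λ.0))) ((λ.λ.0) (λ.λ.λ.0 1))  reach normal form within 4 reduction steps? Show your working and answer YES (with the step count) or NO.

Answer: NO — after 4 steps the term is (λ.0) (λ.0), not yet normal

Derivation:
  start: (λ.0 (0 (λ.0))) ((λ.λ.0) (λ.λ.λ.0 1))
  →1  (λ.λ.0) (λ.λ.λ.0 1) ((λ.λ.0) (λ.λ.λ.0 1) (λ.0))
  →2  (λ.0) ((λ.λ.0) (λ.λ.λ.0 1) (λ.0))
  →3  (λ.λ.0) (λ.λ.λ.0 1) (λ.0)
  →4  (λ.0) (λ.0)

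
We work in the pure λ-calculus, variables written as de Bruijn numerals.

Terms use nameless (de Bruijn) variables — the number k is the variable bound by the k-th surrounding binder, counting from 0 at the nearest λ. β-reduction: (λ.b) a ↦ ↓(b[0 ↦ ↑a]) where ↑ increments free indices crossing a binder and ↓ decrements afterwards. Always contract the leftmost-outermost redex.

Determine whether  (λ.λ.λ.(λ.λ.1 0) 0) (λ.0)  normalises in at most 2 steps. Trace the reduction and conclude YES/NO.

  start: (λ.λ.λ.(λ.λ.1 0) 0) (λ.0)
  →1  λ.λ.(λ.λ.1 0) 0
  →2  λ.λ.λ.1 0

Answer: YES — reaches normal form λ.λ.λ.1 0 in 2 ≤ 2 steps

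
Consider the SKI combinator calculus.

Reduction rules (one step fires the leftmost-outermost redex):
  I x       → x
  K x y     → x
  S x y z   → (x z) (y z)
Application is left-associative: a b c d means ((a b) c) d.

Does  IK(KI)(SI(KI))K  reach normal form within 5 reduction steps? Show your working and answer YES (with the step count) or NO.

Answer: YES — reaches normal form I in 3 ≤ 5 steps

Reduction:
  start: IK(KI)(SI(KI))K
  →1  K(KI)(SI(KI))K
  →2  KIK
  →3  I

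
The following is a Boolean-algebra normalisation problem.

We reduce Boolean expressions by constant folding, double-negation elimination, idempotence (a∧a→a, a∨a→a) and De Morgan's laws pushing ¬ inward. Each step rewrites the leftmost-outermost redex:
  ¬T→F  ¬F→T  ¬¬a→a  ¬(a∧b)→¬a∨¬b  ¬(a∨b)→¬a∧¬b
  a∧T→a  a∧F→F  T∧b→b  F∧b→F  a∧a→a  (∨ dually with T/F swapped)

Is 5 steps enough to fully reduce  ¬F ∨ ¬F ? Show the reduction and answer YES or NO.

Answer: YES — reaches normal form T in 2 ≤ 5 steps

Working:
  start: ¬F ∨ ¬F
  [1] ¬F
  [2] T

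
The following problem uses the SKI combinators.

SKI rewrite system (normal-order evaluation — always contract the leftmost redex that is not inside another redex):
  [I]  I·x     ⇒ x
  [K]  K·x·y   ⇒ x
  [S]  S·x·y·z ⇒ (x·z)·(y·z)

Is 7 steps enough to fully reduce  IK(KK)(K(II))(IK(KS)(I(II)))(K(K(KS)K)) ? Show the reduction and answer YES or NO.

  start: IK(KK)(K(II))(IK(KS)(I(II)))(K(K(KS)K))
  step 1: K(KK)(K(II))(IK(KS)(I(II)))(K(K(KS)K))
  step 2: KK(IK(KS)(I(II)))(K(K(KS)K))
  step 3: K(K(K(KS)K))
  step 4: K(K(KS))

Answer: YES — reaches normal form K(K(KS)) in 4 ≤ 7 steps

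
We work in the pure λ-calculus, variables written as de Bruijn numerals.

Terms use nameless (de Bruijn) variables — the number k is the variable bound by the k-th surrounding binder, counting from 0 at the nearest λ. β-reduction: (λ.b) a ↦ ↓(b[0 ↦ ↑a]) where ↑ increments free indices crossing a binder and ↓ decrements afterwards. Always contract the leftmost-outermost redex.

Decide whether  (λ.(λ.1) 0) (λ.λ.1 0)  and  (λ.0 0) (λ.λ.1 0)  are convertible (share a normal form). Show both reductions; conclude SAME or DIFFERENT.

Answer: SAME — A ⇓ λ.λ.1 0, B ⇓ λ.λ.1 0

Working:
Term A:
  start: (λ.(λ.1) 0) (λ.λ.1 0)
  [1] (λ.λ.λ.1 0) (λ.λ.1 0)
  [2] λ.λ.1 0

Term B:
  start: (λ.0 0) (λ.λ.1 0)
  [1] (λ.λ.1 0) (λ.λ.1 0)
  [2] λ.(λ.λ.1 0) 0
  [3] λ.λ.1 0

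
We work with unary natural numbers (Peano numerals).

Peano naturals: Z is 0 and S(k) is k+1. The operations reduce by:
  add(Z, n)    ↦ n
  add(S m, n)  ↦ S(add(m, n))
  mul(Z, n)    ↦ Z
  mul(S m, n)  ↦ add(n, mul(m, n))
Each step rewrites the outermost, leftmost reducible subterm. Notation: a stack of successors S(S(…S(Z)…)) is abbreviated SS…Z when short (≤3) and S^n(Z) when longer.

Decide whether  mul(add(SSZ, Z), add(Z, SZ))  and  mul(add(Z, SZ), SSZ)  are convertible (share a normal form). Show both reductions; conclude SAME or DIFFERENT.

Term A:
  start: mul(add(SSZ, Z), add(Z, SZ))
  step 1: mul(S(add(SZ, Z)), add(Z, SZ))
  step 2: add(add(Z, SZ), mul(add(SZ, Z), add(Z, SZ)))
  step 3: add(SZ, mul(add(SZ, Z), add(Z, SZ)))
  step 4: S(add(Z, mul(add(SZ, Z), add(Z, SZ))))
  step 5: S(mul(add(SZ, Z), add(Z, SZ)))
  step 6: S(mul(S(add(Z, Z)), add(Z, SZ)))
  step 7: S(add(add(Z, SZ), mul(add(Z, Z), add(Z, SZ))))
  step 8: S(add(SZ, mul(add(Z, Z), add(Z, SZ))))
  step 9: S(S(add(Z, mul(add(Z, Z), add(Z, SZ)))))
  step 10: S(S(mul(add(Z, Z), add(Z, SZ))))
  step 11: S(S(mul(Z, add(Z, SZ))))
  step 12: SSZ

Term B:
  start: mul(add(Z, SZ), SSZ)
  step 1: mul(SZ, SSZ)
  step 2: add(SSZ, mul(Z, SSZ))
  step 3: S(add(SZ, mul(Z, SSZ)))
  step 4: S(S(add(Z, mul(Z, SSZ))))
  step 5: S(S(mul(Z, SSZ)))
  step 6: SSZ

Answer: SAME — A ⇓ SSZ, B ⇓ SSZ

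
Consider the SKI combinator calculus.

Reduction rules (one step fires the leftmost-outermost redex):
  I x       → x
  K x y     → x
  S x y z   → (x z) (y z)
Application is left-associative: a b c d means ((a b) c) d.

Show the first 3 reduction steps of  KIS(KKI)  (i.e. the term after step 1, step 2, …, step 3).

Answer: after 3 steps: K

Working:
  start: KIS(KKI)
  →1  I(KKI)
  →2  KKI
  →3  K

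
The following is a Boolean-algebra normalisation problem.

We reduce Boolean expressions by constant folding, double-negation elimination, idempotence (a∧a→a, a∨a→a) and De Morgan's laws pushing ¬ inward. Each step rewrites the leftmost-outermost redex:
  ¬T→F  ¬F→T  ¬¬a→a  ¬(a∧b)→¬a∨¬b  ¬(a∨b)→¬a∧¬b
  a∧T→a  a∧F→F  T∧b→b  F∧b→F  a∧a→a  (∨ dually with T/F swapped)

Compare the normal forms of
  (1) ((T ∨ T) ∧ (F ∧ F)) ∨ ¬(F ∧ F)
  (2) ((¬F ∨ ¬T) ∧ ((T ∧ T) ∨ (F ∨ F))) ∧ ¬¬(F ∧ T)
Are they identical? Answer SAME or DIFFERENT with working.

Term A:
  start: ((T ∨ T) ∧ (F ∧ F)) ∨ ¬(F ∧ F)
  [1] (T ∧ (F ∧ F)) ∨ ¬(F ∧ F)
  [2] (F ∧ F) ∨ ¬(F ∧ F)
  [3] F ∨ ¬(F ∧ F)
  [4] ¬(F ∧ F)
  [5] ¬F ∨ ¬F
  [6] ¬F
  [7] T

Term B:
  start: ((¬F ∨ ¬T) ∧ ((T ∧ T) ∨ (F ∨ F))) ∧ ¬¬(F ∧ T)
  [1] ((T ∨ ¬T) ∧ ((T ∧ T) ∨ (F ∨ F))) ∧ ¬¬(F ∧ T)
  [2] (T ∧ ((T ∧ T) ∨ (F ∨ F))) ∧ ¬¬(F ∧ T)
  [3] ((T ∧ T) ∨ (F ∨ F)) ∧ ¬¬(F ∧ T)
  [4] (T ∨ (F ∨ F)) ∧ ¬¬(F ∧ T)
  [5] T ∧ ¬¬(F ∧ T)
  [6] ¬¬(F ∧ T)
  [7] F ∧ T
  [8] F

Answer: DIFFERENT — A ⇓ T, B ⇓ F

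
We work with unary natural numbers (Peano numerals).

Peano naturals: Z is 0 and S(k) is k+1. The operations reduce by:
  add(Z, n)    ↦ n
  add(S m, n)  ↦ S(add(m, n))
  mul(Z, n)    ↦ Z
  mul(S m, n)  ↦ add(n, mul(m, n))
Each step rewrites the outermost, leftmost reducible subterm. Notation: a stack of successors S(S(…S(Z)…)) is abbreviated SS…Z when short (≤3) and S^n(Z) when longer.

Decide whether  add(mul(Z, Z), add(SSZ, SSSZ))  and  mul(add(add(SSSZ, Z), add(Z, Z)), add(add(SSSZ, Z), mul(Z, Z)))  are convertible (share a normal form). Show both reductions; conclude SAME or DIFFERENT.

Answer: DIFFERENT — A ⇓ S^5(Z), B ⇓ S^9(Z)

Reduction:
Term A:
  start: add(mul(Z, Z), add(SSZ, SSSZ))
  step 1: add(Z, add(SSZ, SSSZ))
  step 2: add(SSZ, SSSZ)
  step 3: S(add(SZ, SSSZ))
  step 4: S(S(add(Z, SSSZ)))
  step 5: S^5(Z)

Term B:
  start: mul(add(add(SSSZ, Z), add(Z, Z)), add(add(SSSZ, Z), mul(Z, Z)))
  step 1: mul(add(S(add(SSZ, Z)), add(Z, Z)), add(add(SSSZ, Z), mul(Z, Z)))
  step 2: mul(S(add(add(SSZ, Z), add(Z, Z))), add(add(SSSZ, Z), mul(Z, Z)))
  step 3: add(add(add(SSSZ, Z), mul(Z, Z)), mul(add(add(SSZ, Z), add(Z, Z)), add(add(SSSZ, Z), mul(Z, Z))))
  step 4: add(add(S(add(SSZ, Z)), mul(Z, Z)), mul(add(add(SSZ, Z), add(Z, Z)), add(add(SSSZ, Z), mul(Z, Z))))
  step 5: add(S(add(add(SSZ, Z), mul(Z, Z))), mul(add(add(SSZ, Z), add(Z, Z)), add(add(SSSZ, Z), mul(Z, Z))))
  step 6: S(add(add(add(SSZ, Z), mul(Z, Z)), mul(add(add(SSZ, Z), add(Z, Z)), add(add(SSSZ, Z), mul(Z, Z)))))
  step 7: S(add(add(S(add(SZ, Z)), mul(Z, Z)), mul(add(add(SSZ, Z), add(Z, Z)), add(add(SSSZ, Z), mul(Z, Z)))))
  step 8: S(add(S(add(add(SZ, Z), mul(Z, Z))), mul(add(add(SSZ, Z), add(Z, Z)), add(add(SSSZ, Z), mul(Z, Z)))))
  step 9: S(S(add(add(add(SZ, Z), mul(Z, Z)), mul(add(add(SSZ, Z), add(Z, Z)), add(add(SSSZ, Z), mul(Z, Z))))))
  step 10: S(S(add(add(S(add(Z, Z)), mul(Z, Z)), mul(add(add(SSZ, Z), add(Z, Z)), add(add(SSSZ, Z), mul(Z, Z))))))
  step 11: S(S(add(S(add(add(Z, Z), mul(Z, Z))), mul(add(add(SSZ, Z), add(Z, Z)), add(add(SSSZ, Z), mul(Z, Z))))))
  step 12: S(S(S(add(add(add(Z, Z), mul(Z, Z)), mul(add(add(SSZ, Z), add(Z, Z)), add(add(SSSZ, Z), mul(Z, Z)))))))
  step 13: S(S(S(add(add(Z, mul(Z, Z)), mul(add(add(SSZ, Z), add(Z, Z)), add(add(SSSZ, Z), mul(Z, Z)))))))
  step 14: S(S(S(add(mul(Z, Z), mul(add(add(SSZ, Z), add(Z, Z)), add(add(SSSZ, Z), mul(Z, Z)))))))
  step 15: S(S(S(add(Z, mul(add(add(SSZ, Z), add(Z, Z)), add(add(SSSZ, Z), mul(Z, Z)))))))
  step 16: S(S(S(mul(add(add(SSZ, Z), add(Z, Z)), add(add(SSSZ, Z), mul(Z, Z))))))
  step 17: S(S(S(mul(add(S(add(SZ, Z)), add(Z, Z)), add(add(SSSZ, Z), mul(Z, Z))))))
  step 18: S(S(S(mul(S(add(add(SZ, Z), add(Z, Z))), add(add(SSSZ, Z), mul(Z, Z))))))
  step 19: S(S(S(add(add(add(SSSZ, Z), mul(Z, Z)), mul(add(add(SZ, Z), add(Z, Z)), add(add(SSSZ, Z), mul(Z, Z)))))))
  step 20: S(S(S(add(add(S(add(SSZ, Z)), mul(Z, Z)), mul(add(add(SZ, Z), add(Z, Z)), add(add(SSSZ, Z), mul(Z, Z)))))))
  step 21: S(S(S(add(S(add(add(SSZ, Z), mul(Z, Z))), mul(add(add(SZ, Z), add(Z, Z)), add(add(SSSZ, Z), mul(Z, Z)))))))
  step 22: S(S(S(S(add(add(add(SSZ, Z), mul(Z, Z)), mul(add(add(SZ, Z), add(Z, Z)), add(add(SSSZ, Z), mul(Z, Z))))))))
  step 23: S(S(S(S(add(add(S(add(SZ, Z)), mul(Z, Z)), mul(add(add(SZ, Z), add(Z, Z)), add(add(SSSZ, Z), mul(Z, Z))))))))
  step 24: S(S(S(S(add(S(add(add(SZ, Z), mul(Z, Z))), mul(add(add(SZ, Z), add(Z, Z)), add(add(SSSZ, Z), mul(Z, Z))))))))
  step 25: S(S(S(S(S(add(add(add(SZ, Z), mul(Z, Z)), mul(add(add(SZ, Z), add(Z, Z)), add(add(SSSZ, Z), mul(Z, Z)))))))))
  step 26: S(S(S(S(S(add(add(S(add(Z, Z)), mul(Z, Z)), mul(add(add(SZ, Z), add(Z, Z)), add(add(SSSZ, Z), mul(Z, Z)))))))))
  step 27: S(S(S(S(S(add(S(add(add(Z, Z), mul(Z, Z))), mul(add(add(SZ, Z), add(Z, Z)), add(add(SSSZ, Z), mul(Z, Z)))))))))
  step 28: S(S(S(S(S(S(add(add(add(Z, Z), mul(Z, Z)), mul(add(add(SZ, Z), add(Z, Z)), add(add(SSSZ, Z), mul(Z, Z))))))))))
  step 29: S(S(S(S(S(S(add(add(Z, mul(Z, Z)), mul(add(add(SZ, Z), add(Z, Z)), add(add(SSSZ, Z), mul(Z, Z))))))))))
  step 30: S(S(S(S(S(S(add(mul(Z, Z), mul(add(add(SZ, Z), add(Z, Z)), add(add(SSSZ, Z), mul(Z, Z))))))))))
  step 31: S(S(S(S(S(S(add(Z, mul(add(add(SZ, Z), add(Z, Z)), add(add(SSSZ, Z), mul(Z, Z))))))))))
  step 32: S(S(S(S(S(S(mul(add(add(SZ, Z), add(Z, Z)), add(add(SSSZ, Z), mul(Z, Z)))))))))
  step 33: S(S(S(S(S(S(mul(add(S(add(Z, Z)), add(Z, Z)), add(add(SSSZ, Z), mul(Z, Z)))))))))
  step 34: S(S(S(S(S(S(mul(S(add(add(Z, Z), add(Z, Z))), add(add(SSSZ, Z), mul(Z, Z)))))))))
  step 35: S(S(S(S(S(S(add(add(add(SSSZ, Z), mul(Z, Z)), mul(add(add(Z, Z), add(Z, Z)), add(add(SSSZ, Z), mul(Z, Z))))))))))
  step 36: S(S(S(S(S(S(add(add(S(add(SSZ, Z)), mul(Z, Z)), mul(add(add(Z, Z), add(Z, Z)), add(add(SSSZ, Z), mul(Z, Z))))))))))
  step 37: S(S(S(S(S(S(add(S(add(add(SSZ, Z), mul(Z, Z))), mul(add(add(Z, Z), add(Z, Z)), add(add(SSSZ, Z), mul(Z, Z))))))))))
  step 38: S(S(S(S(S(S(S(add(add(add(SSZ, Z), mul(Z, Z)), mul(add(add(Z, Z), add(Z, Z)), add(add(SSSZ, Z), mul(Z, Z)))))))))))
  step 39: S(S(S(S(S(S(S(add(add(S(add(SZ, Z)), mul(Z, Z)), mul(add(add(Z, Z), add(Z, Z)), add(add(SSSZ, Z), mul(Z, Z)))))))))))
  step 40: S(S(S(S(S(S(S(add(S(add(add(SZ, Z), mul(Z, Z))), mul(add(add(Z, Z), add(Z, Z)), add(add(SSSZ, Z), mul(Z, Z)))))))))))
  step 41: S(S(S(S(S(S(S(S(add(add(add(SZ, Z), mul(Z, Z)), mul(add(add(Z, Z), add(Z, Z)), add(add(SSSZ, Z), mul(Z, Z))))))))))))
  step 42: S(S(S(S(S(S(S(S(add(add(S(add(Z, Z)), mul(Z, Z)), mul(add(add(Z, Z), add(Z, Z)), add(add(SSSZ, Z), mul(Z, Z))))))))))))
  step 43: S(S(S(S(S(S(S(S(add(S(add(add(Z, Z), mul(Z, Z))), mul(add(add(Z, Z), add(Z, Z)), add(add(SSSZ, Z), mul(Z, Z))))))))))))
  step 44: S(S(S(S(S(S(S(S(S(add(add(add(Z, Z), mul(Z, Z)), mul(add(add(Z, Z), add(Z, Z)), add(add(SSSZ, Z), mul(Z, Z)))))))))))))
  step 45: S(S(S(S(S(S(S(S(S(add(add(Z, mul(Z, Z)), mul(add(add(Z, Z), add(Z, Z)), add(add(SSSZ, Z), mul(Z, Z)))))))))))))
  step 46: S(S(S(S(S(S(S(S(S(add(mul(Z, Z), mul(add(add(Z, Z), add(Z, Z)), add(add(SSSZ, Z), mul(Z, Z)))))))))))))
  step 47: S(S(S(S(S(S(S(S(S(add(Z, mul(add(add(Z, Z), add(Z, Z)), add(add(SSSZ, Z), mul(Z, Z)))))))))))))
  step 48: S(S(S(S(S(S(S(S(S(mul(add(add(Z, Z), add(Z, Z)), add(add(SSSZ, Z), mul(Z, Z))))))))))))
  step 49: S(S(S(S(S(S(S(S(S(mul(add(Z, add(Z, Z)), add(add(SSSZ, Z), mul(Z, Z))))))))))))
  step 50: S(S(S(S(S(S(S(S(S(mul(add(Z, Z), add(add(SSSZ, Z), mul(Z, Z))))))))))))
  step 51: S(S(S(S(S(S(S(S(S(mul(Z, add(add(SSSZ, Z), mul(Z, Z))))))))))))
  step 52: S^9(Z)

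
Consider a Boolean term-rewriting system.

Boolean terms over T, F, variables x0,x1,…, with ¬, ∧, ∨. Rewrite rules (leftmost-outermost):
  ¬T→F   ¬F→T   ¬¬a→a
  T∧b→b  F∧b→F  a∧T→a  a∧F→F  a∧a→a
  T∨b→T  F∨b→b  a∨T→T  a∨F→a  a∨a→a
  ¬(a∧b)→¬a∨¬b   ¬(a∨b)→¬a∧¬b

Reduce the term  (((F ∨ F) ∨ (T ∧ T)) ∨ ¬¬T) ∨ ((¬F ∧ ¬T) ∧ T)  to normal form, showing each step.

Answer: normal form = T  (in 5 steps)

Derivation:
  start: (((F ∨ F) ∨ (T ∧ T)) ∨ ¬¬T) ∨ ((¬F ∧ ¬T) ∧ T)
  step 1: ((F ∨ (T ∧ T)) ∨ ¬¬T) ∨ ((¬F ∧ ¬T) ∧ T)
  step 2: ((T ∧ T) ∨ ¬¬T) ∨ ((¬F ∧ ¬T) ∧ T)
  step 3: (T ∨ ¬¬T) ∨ ((¬F ∧ ¬T) ∧ T)
  step 4: T ∨ ((¬F ∧ ¬T) ∧ T)
  step 5: T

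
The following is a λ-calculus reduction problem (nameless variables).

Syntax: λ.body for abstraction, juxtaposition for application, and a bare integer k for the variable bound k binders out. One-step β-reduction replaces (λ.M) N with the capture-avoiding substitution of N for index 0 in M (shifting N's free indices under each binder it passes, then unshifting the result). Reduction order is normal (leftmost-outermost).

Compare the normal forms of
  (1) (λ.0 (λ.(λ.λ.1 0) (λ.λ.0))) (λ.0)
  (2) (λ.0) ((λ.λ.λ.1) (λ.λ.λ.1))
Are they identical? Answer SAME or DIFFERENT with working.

Answer: DIFFERENT — A ⇓ λ.λ.λ.0, B ⇓ λ.λ.1

Working:
Term A:
  start: (λ.0 (λ.(λ.λ.1 0) (λ.λ.0))) (λ.0)
  →1  (λ.0) (λ.(λ.λ.1 0) (λ.λ.0))
  →2  λ.(λ.λ.1 0) (λ.λ.0)
  →3  λ.λ.(λ.λ.0) 0
  →4  λ.λ.λ.0

Term B:
  start: (λ.0) ((λ.λ.λ.1) (λ.λ.λ.1))
  →1  (λ.λ.λ.1) (λ.λ.λ.1)
  →2  λ.λ.1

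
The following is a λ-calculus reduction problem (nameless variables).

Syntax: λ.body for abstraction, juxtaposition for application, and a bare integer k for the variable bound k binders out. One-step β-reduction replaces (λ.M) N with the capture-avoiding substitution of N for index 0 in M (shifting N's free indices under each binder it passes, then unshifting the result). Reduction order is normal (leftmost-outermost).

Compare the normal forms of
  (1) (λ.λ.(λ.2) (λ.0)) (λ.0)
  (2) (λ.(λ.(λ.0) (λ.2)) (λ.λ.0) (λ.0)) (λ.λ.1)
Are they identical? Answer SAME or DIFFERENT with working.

Answer: DIFFERENT — A ⇓ λ.λ.0, B ⇓ λ.λ.1

Reduction:
Term A:
  start: (λ.λ.(λ.2) (λ.0)) (λ.0)
  →1  λ.(λ.λ.0) (λ.0)
  →2  λ.λ.0

Term B:
  start: (λ.(λ.(λ.0) (λ.2)) (λ.λ.0) (λ.0)) (λ.λ.1)
  →1  (λ.(λ.0) (λ.λ.λ.1)) (λ.λ.0) (λ.0)
  →2  (λ.0) (λ.λ.λ.1) (λ.0)
  →3  (λ.λ.λ.1) (λ.0)
  →4  λ.λ.1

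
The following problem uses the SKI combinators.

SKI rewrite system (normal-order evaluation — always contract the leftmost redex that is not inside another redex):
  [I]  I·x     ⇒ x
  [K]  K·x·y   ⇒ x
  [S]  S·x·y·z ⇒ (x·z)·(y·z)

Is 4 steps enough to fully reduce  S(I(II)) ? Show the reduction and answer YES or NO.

  start: S(I(II))
  [1] S(II)
  [2] SI

Answer: YES — reaches normal form SI in 2 ≤ 4 steps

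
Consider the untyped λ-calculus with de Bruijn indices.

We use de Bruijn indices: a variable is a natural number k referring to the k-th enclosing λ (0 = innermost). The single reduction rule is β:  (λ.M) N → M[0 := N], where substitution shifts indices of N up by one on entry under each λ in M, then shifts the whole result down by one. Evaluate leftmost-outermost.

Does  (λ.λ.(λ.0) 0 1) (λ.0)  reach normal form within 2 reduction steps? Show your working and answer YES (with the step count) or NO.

  start: (λ.λ.(λ.0) 0 1) (λ.0)
  [1] λ.(λ.0) 0 (λ.0)
  [2] λ.0 (λ.0)

Answer: YES — reaches normal form λ.0 (λ.0) in 2 ≤ 2 steps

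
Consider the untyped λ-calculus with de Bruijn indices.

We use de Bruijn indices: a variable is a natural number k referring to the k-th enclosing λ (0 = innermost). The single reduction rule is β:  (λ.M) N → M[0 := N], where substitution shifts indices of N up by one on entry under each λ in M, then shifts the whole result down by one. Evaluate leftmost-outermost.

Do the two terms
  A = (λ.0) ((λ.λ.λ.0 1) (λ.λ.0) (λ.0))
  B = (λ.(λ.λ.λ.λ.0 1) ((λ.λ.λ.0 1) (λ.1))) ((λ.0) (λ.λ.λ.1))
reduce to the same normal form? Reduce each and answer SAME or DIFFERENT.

Term A:
  start: (λ.0) ((λ.λ.λ.0 1) (λ.λ.0) (λ.0))
  step 1: (λ.λ.λ.0 1) (λ.λ.0) (λ.0)
  step 2: (λ.λ.0 1) (λ.0)
  step 3: λ.0 (λ.0)

Term B:
  start: (λ.(λ.λ.λ.λ.0 1) ((λ.λ.λ.0 1) (λ.1))) ((λ.0) (λ.λ.λ.1))
  step 1: (λ.λ.λ.λ.0 1) ((λ.λ.λ.0 1) (λ.(λ.0) (λ.λ.λ.1)))
  step 2: λ.λ.λ.0 1

Answer: DIFFERENT — A ⇓ λ.0 (λ.0), B ⇓ λ.λ.λ.0 1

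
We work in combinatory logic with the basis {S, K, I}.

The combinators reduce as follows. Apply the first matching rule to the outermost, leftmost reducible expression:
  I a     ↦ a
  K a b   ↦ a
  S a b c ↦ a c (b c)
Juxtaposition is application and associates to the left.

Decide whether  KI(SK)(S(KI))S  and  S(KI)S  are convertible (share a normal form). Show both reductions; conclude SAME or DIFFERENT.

Answer: SAME — A ⇓ S(KI)S, B ⇓ S(KI)S

Working:
Term A:
  start: KI(SK)(S(KI))S
  [1] I(S(KI))S
  [2] S(KI)S

Term B:
  start: S(KI)S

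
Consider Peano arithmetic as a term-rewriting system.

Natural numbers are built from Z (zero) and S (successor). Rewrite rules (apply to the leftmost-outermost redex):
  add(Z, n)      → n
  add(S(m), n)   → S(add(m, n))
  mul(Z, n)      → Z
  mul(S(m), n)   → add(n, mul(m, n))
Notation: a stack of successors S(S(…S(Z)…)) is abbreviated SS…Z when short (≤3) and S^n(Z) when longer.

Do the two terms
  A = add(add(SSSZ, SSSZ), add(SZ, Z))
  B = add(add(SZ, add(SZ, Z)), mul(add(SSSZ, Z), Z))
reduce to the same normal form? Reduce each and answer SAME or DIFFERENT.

Answer: DIFFERENT — A ⇓ S^7(Z), B ⇓ SSZ

Working:
Term A:
  start: add(add(SSSZ, SSSZ), add(SZ, Z))
  →1  add(S(add(SSZ, SSSZ)), add(SZ, Z))
  →2  S(add(add(SSZ, SSSZ), add(SZ, Z)))
  →3  S(add(S(add(SZ, SSSZ)), add(SZ, Z)))
  →4  S(S(add(add(SZ, SSSZ), add(SZ, Z))))
  →5  S(S(add(S(add(Z, SSSZ)), add(SZ, Z))))
  →6  S(S(S(add(add(Z, SSSZ), add(SZ, Z)))))
  →7  S(S(S(add(SSSZ, add(SZ, Z)))))
  →8  S(S(S(S(add(SSZ, add(SZ, Z))))))
  →9  S(S(S(S(S(add(SZ, add(SZ, Z)))))))
  →10  S(S(S(S(S(S(add(Z, add(SZ, Z))))))))
  →11  S(S(S(S(S(S(add(SZ, Z)))))))
  →12  S(S(S(S(S(S(S(add(Z, Z))))))))
  →13  S^7(Z)

Term B:
  start: add(add(SZ, add(SZ, Z)), mul(add(SSSZ, Z), Z))
  →1  add(S(add(Z, add(SZ, Z))), mul(add(SSSZ, Z), Z))
  →2  S(add(add(Z, add(SZ, Z)), mul(add(SSSZ, Z), Z)))
  →3  S(add(add(SZ, Z), mul(add(SSSZ, Z), Z)))
  →4  S(add(S(add(Z, Z)), mul(add(SSSZ, Z), Z)))
  →5  S(S(add(add(Z, Z), mul(add(SSSZ, Z), Z))))
  →6  S(S(add(Z, mul(add(SSSZ, Z), Z))))
  →7  S(S(mul(add(SSSZ, Z), Z)))
  →8  S(S(mul(S(add(SSZ, Z)), Z)))
  →9  S(S(add(Z, mul(add(SSZ, Z), Z))))
  →10  S(S(mul(add(SSZ, Z), Z)))
  →11  S(S(mul(S(add(SZ, Z)), Z)))
  →12  S(S(add(Z, mul(add(SZ, Z), Z))))
  →13  S(S(mul(add(SZ, Z), Z)))
  →14  S(S(mul(S(add(Z, Z)), Z)))
  →15  S(S(add(Z, mul(add(Z, Z), Z))))
  →16  S(S(mul(add(Z, Z), Z)))
  →17  S(S(mul(Z, Z)))
  →18  SSZ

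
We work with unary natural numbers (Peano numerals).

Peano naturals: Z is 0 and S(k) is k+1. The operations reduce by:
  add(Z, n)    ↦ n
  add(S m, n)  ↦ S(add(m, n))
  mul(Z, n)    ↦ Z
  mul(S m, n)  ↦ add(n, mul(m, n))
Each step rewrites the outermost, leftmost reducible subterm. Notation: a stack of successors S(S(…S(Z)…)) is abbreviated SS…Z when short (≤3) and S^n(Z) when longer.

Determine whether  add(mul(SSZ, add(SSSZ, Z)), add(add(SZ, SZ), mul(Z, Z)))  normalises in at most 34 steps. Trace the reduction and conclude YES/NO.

Answer: YES — reaches normal form S^8(Z) in 32 ≤ 34 steps

Working:
  start: add(mul(SSZ, add(SSSZ, Z)), add(add(SZ, SZ), mul(Z, Z)))
  [1] add(add(add(SSSZ, Z), mul(SZ, add(SSSZ, Z))), add(add(SZ, SZ), mul(Z, Z)))
  [2] add(add(S(add(SSZ, Z)), mul(SZ, add(SSSZ, Z))), add(add(SZ, SZ), mul(Z, Z)))
  [3] add(S(add(add(SSZ, Z), mul(SZ, add(SSSZ, Z)))), add(add(SZ, SZ), mul(Z, Z)))
  [4] S(add(add(add(SSZ, Z), mul(SZ, add(SSSZ, Z))), add(add(SZ, SZ), mul(Z, Z))))
  [5] S(add(add(S(add(SZ, Z)), mul(SZ, add(SSSZ, Z))), add(add(SZ, SZ), mul(Z, Z))))
  [6] S(add(S(add(add(SZ, Z), mul(SZ, add(SSSZ, Z)))), add(add(SZ, SZ), mul(Z, Z))))
  [7] S(S(add(add(add(SZ, Z), mul(SZ, add(SSSZ, Z))), add(add(SZ, SZ), mul(Z, Z)))))
  [8] S(S(add(add(S(add(Z, Z)), mul(SZ, add(SSSZ, Z))), add(add(SZ, SZ), mul(Z, Z)))))
  [9] S(S(add(S(add(add(Z, Z), mul(SZ, add(SSSZ, Z)))), add(add(SZ, SZ), mul(Z, Z)))))
  [10] S(S(S(add(add(add(Z, Z), mul(SZ, add(SSSZ, Z))), add(add(SZ, SZ), mul(Z, Z))))))
  [11] S(S(S(add(add(Z, mul(SZ, add(SSSZ, Z))), add(add(SZ, SZ), mul(Z, Z))))))
  [12] S(S(S(add(mul(SZ, add(SSSZ, Z)), add(add(SZ, SZ), mul(Z, Z))))))
  [13] S(S(S(add(add(add(SSSZ, Z), mul(Z, add(SSSZ, Z))), add(add(SZ, SZ), mul(Z, Z))))))
  [14] S(S(S(add(add(S(add(SSZ, Z)), mul(Z, add(SSSZ, Z))), add(add(SZ, SZ), mul(Z, Z))))))
  [15] S(S(S(add(S(add(add(SSZ, Z), mul(Z, add(SSSZ, Z)))), add(add(SZ, SZ), mul(Z, Z))))))
  [16] S(S(S(S(add(add(add(SSZ, Z), mul(Z, add(SSSZ, Z))), add(add(SZ, SZ), mul(Z, Z)))))))
  [17] S(S(S(S(add(add(S(add(SZ, Z)), mul(Z, add(SSSZ, Z))), add(add(SZ, SZ), mul(Z, Z)))))))
  [18] S(S(S(S(add(S(add(add(SZ, Z), mul(Z, add(SSSZ, Z)))), add(add(SZ, SZ), mul(Z, Z)))))))
  [19] S(S(S(S(S(add(add(add(SZ, Z), mul(Z, add(SSSZ, Z))), add(add(SZ, SZ), mul(Z, Z))))))))
  [20] S(S(S(S(S(add(add(S(add(Z, Z)), mul(Z, add(SSSZ, Z))), add(add(SZ, SZ), mul(Z, Z))))))))
  [21] S(S(S(S(S(add(S(add(add(Z, Z), mul(Z, add(SSSZ, Z)))), add(add(SZ, SZ), mul(Z, Z))))))))
  [22] S(S(S(S(S(S(add(add(add(Z, Z), mul(Z, add(SSSZ, Z))), add(add(SZ, SZ), mul(Z, Z)))))))))
  [23] S(S(S(S(S(S(add(add(Z, mul(Z, add(SSSZ, Z))), add(add(SZ, SZ), mul(Z, Z)))))))))
  [24] S(S(S(S(S(S(add(mul(Z, add(SSSZ, Z)), add(add(SZ, SZ), mul(Z, Z)))))))))
  [25] S(S(S(S(S(S(add(Z, add(add(SZ, SZ), mul(Z, Z)))))))))
  [26] S(S(S(S(S(S(add(add(SZ, SZ), mul(Z, Z))))))))
  [27] S(S(S(S(S(S(add(S(add(Z, SZ)), mul(Z, Z))))))))
  [28] S(S(S(S(S(S(S(add(add(Z, SZ), mul(Z, Z)))))))))
  [29] S(S(S(S(S(S(S(add(SZ, mul(Z, Z)))))))))
  [30] S(S(S(S(S(S(S(S(add(Z, mul(Z, Z))))))))))
  [31] S(S(S(S(S(S(S(S(mul(Z, Z)))))))))
  [32] S^8(Z)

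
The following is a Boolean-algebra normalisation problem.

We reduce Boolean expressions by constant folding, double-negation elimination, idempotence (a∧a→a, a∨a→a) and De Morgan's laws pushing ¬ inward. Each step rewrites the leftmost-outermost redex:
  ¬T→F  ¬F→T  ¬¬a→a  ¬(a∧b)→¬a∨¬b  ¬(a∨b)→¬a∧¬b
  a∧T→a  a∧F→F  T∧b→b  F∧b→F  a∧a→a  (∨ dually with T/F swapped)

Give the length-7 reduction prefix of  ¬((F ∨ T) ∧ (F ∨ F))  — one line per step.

Answer: after 7 steps: ¬F ∧ ¬F

Working:
  start: ¬((F ∨ T) ∧ (F ∨ F))
  step 1: ¬(F ∨ T) ∨ ¬(F ∨ F)
  step 2: (¬F ∧ ¬T) ∨ ¬(F ∨ F)
  step 3: (T ∧ ¬T) ∨ ¬(F ∨ F)
  step 4: ¬T ∨ ¬(F ∨ F)
  step 5: F ∨ ¬(F ∨ F)
  step 6: ¬(F ∨ F)
  step 7: ¬F ∧ ¬F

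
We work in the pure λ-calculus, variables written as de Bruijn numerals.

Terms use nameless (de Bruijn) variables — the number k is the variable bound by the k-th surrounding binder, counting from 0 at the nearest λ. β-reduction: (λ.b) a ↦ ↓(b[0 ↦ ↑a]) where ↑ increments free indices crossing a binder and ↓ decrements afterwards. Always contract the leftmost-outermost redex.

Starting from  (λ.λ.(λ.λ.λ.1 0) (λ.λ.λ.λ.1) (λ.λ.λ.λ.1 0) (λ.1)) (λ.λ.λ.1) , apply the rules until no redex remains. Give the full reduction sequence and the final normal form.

Answer: normal form = λ.λ.λ.λ.1 0  (in 5 steps)

Working:
  start: (λ.λ.(λ.λ.λ.1 0) (λ.λ.λ.λ.1) (λ.λ.λ.λ.1 0) (λ.1)) (λ.λ.λ.1)
  →1  λ.(λ.λ.λ.1 0) (λ.λ.λ.λ.1) (λ.λ.λ.λ.1 0) (λ.1)
  →2  λ.(λ.λ.1 0) (λ.λ.λ.λ.1 0) (λ.1)
  →3  λ.(λ.(λ.λ.λ.λ.1 0) 0) (λ.1)
  →4  λ.(λ.λ.λ.λ.1 0) (λ.1)
  →5  λ.λ.λ.λ.1 0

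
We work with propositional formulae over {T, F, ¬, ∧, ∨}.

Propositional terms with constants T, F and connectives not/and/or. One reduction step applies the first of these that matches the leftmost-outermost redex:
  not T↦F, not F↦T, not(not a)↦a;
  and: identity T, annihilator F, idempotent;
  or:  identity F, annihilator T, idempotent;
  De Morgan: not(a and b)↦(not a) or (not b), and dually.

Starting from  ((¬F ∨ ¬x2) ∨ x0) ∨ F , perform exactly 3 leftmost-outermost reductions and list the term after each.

  start: ((¬F ∨ ¬x2) ∨ x0) ∨ F
  →1  (¬F ∨ ¬x2) ∨ x0
  →2  (T ∨ ¬x2) ∨ x0
  →3  T ∨ x0

Answer: after 3 steps: T ∨ x0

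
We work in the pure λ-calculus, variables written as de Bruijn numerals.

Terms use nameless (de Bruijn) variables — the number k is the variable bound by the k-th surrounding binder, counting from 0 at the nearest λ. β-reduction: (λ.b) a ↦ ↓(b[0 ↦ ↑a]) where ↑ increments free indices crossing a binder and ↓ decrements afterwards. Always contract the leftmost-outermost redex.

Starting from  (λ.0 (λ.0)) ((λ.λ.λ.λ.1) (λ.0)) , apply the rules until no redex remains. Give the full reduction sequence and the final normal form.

  start: (λ.0 (λ.0)) ((λ.λ.λ.λ.1) (λ.0))
  →1  (λ.λ.λ.λ.1) (λ.0) (λ.0)
  →2  (λ.λ.λ.1) (λ.0)
  →3  λ.λ.1

Answer: normal form = λ.λ.1  (in 3 steps)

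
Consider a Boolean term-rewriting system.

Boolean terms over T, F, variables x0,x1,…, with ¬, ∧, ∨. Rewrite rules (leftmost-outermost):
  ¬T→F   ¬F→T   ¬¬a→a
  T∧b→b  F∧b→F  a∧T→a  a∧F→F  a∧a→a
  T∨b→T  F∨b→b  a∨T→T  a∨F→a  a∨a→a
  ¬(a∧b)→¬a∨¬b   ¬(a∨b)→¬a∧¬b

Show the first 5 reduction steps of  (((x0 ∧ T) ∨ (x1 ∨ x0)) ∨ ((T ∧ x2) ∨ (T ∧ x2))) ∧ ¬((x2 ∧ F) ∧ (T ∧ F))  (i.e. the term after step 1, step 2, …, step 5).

  start: (((x0 ∧ T) ∨ (x1 ∨ x0)) ∨ ((T ∧ x2) ∨ (T ∧ x2))) ∧ ¬((x2 ∧ F) ∧ (T ∧ F))
  →1  ((x0 ∨ (x1 ∨ x0)) ∨ ((T ∧ x2) ∨ (T ∧ x2))) ∧ ¬((x2 ∧ F) ∧ (T ∧ F))
  →2  ((x0 ∨ (x1 ∨ x0)) ∨ (T ∧ x2)) ∧ ¬((x2 ∧ F) ∧ (T ∧ F))
  →3  ((x0 ∨ (x1 ∨ x0)) ∨ x2) ∧ ¬((x2 ∧ F) ∧ (T ∧ F))
  →4  ((x0 ∨ (x1 ∨ x0)) ∨ x2) ∧ (¬(x2 ∧ F) ∨ ¬(T ∧ F))
  →5  ((x0 ∨ (x1 ∨ x0)) ∨ x2) ∧ ((¬x2 ∨ ¬F) ∨ ¬(T ∧ F))

Answer: after 5 steps: ((x0 ∨ (x1 ∨ x0)) ∨ x2) ∧ ((¬x2 ∨ ¬F) ∨ ¬(T ∧ F))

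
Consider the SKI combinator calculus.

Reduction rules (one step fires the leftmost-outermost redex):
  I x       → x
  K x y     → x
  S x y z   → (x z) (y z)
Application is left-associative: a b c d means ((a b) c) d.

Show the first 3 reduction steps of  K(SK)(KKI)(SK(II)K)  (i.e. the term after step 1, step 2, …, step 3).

  start: K(SK)(KKI)(SK(II)K)
  step 1: SK(SK(II)K)
  step 2: SK(KK(IIK))
  step 3: SKK

Answer: after 3 steps: SKK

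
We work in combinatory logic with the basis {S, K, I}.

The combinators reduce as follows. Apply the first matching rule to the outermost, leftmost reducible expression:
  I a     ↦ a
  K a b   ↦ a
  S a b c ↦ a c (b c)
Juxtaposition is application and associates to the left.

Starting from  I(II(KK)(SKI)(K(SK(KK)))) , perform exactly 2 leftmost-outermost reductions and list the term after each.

  start: I(II(KK)(SKI)(K(SK(KK))))
  step 1: II(KK)(SKI)(K(SK(KK)))
  step 2: I(KK)(SKI)(K(SK(KK)))

Answer: after 2 steps: I(KK)(SKI)(K(SK(KK)))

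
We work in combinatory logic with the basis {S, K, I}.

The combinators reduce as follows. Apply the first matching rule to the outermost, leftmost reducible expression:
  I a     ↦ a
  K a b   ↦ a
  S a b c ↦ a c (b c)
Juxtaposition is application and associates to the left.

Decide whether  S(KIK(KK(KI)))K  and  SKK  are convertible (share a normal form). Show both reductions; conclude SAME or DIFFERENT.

Term A:
  start: S(KIK(KK(KI)))K
  →1  S(I(KK(KI)))K
  →2  S(KK(KI))K
  →3  SKK

Term B:
  start: SKK

Answer: SAME — A ⇓ SKK, B ⇓ SKK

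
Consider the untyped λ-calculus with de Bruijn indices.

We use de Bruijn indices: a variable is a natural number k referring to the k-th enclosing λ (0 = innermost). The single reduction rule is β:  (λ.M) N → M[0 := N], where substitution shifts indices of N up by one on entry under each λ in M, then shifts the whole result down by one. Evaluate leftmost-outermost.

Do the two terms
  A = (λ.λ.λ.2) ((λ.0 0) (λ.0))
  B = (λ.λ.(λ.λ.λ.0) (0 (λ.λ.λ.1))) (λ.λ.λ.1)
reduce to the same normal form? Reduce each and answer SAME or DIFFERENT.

Answer: SAME — A ⇓ λ.λ.λ.0, B ⇓ λ.λ.λ.0

Working:
Term A:
  start: (λ.λ.λ.2) ((λ.0 0) (λ.0))
  →1  λ.λ.(λ.0 0) (λ.0)
  →2  λ.λ.(λ.0) (λ.0)
  →3  λ.λ.λ.0

Term B:
  start: (λ.λ.(λ.λ.λ.0) (0 (λ.λ.λ.1))) (λ.λ.λ.1)
  →1  λ.(λ.λ.λ.0) (0 (λ.λ.λ.1))
  →2  λ.λ.λ.0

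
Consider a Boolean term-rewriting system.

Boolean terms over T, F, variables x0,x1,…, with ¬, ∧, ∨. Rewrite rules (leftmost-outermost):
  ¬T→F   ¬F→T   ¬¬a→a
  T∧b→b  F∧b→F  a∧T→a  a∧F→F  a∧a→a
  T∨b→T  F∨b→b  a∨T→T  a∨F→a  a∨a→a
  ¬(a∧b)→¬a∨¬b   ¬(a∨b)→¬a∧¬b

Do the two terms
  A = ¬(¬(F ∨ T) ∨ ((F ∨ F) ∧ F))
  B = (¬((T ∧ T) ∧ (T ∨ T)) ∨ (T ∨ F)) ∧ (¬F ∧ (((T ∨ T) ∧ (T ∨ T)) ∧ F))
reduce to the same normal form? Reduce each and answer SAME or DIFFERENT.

Answer: DIFFERENT — A ⇓ T, B ⇓ F

Derivation:
Term A:
  start: ¬(¬(F ∨ T) ∨ ((F ∨ F) ∧ F))
  step 1: ¬¬(F ∨ T) ∧ ¬((F ∨ F) ∧ F)
  step 2: (F ∨ T) ∧ ¬((F ∨ F) ∧ F)
  step 3: T ∧ ¬((F ∨ F) ∧ F)
  step 4: ¬((F ∨ F) ∧ F)
  step 5: ¬(F ∨ F) ∨ ¬F
  step 6: (¬F ∧ ¬F) ∨ ¬F
  step 7: ¬F ∨ ¬F
  step 8: ¬F
  step 9: T

Term B:
  start: (¬((T ∧ T) ∧ (T ∨ T)) ∨ (T ∨ F)) ∧ (¬F ∧ (((T ∨ T) ∧ (T ∨ T)) ∧ F))
  step 1: ((¬(T ∧ T) ∨ ¬(T ∨ T)) ∨ (T ∨ F)) ∧ (¬F ∧ (((T ∨ T) ∧ (T ∨ T)) ∧ F))
  step 2: (((¬T ∨ ¬T) ∨ ¬(T ∨ T)) ∨ (T ∨ F)) ∧ (¬F ∧ (((T ∨ T) ∧ (T ∨ T)) ∧ F))
  step 3: ((¬T ∨ ¬(T ∨ T)) ∨ (T ∨ F)) ∧ (¬F ∧ (((T ∨ T) ∧ (T ∨ T)) ∧ F))
  step 4: ((F ∨ ¬(T ∨ T)) ∨ (T ∨ F)) ∧ (¬F ∧ (((T ∨ T) ∧ (T ∨ T)) ∧ F))
  step 5: (¬(T ∨ T) ∨ (T ∨ F)) ∧ (¬F ∧ (((T ∨ T) ∧ (T ∨ T)) ∧ F))
  step 6: ((¬T ∧ ¬T) ∨ (T ∨ F)) ∧ (¬F ∧ (((T ∨ T) ∧ (T ∨ T)) ∧ F))
  step 7: (¬T ∨ (T ∨ F)) ∧ (¬F ∧ (((T ∨ T) ∧ (T ∨ T)) ∧ F))
  step 8: (F ∨ (T ∨ F)) ∧ (¬F ∧ (((T ∨ T) ∧ (T ∨ T)) ∧ F))
  step 9: (T ∨ F) ∧ (¬F ∧ (((T ∨ T) ∧ (T ∨ T)) ∧ F))
  step 10: T ∧ (¬F ∧ (((T ∨ T) ∧ (T ∨ T)) ∧ F))
  step 11: ¬F ∧ (((T ∨ T) ∧ (T ∨ T)) ∧ F)
  step 12: T ∧ (((T ∨ T) ∧ (T ∨ T)) ∧ F)
  step 13: ((T ∨ T) ∧ (T ∨ T)) ∧ F
  step 14: F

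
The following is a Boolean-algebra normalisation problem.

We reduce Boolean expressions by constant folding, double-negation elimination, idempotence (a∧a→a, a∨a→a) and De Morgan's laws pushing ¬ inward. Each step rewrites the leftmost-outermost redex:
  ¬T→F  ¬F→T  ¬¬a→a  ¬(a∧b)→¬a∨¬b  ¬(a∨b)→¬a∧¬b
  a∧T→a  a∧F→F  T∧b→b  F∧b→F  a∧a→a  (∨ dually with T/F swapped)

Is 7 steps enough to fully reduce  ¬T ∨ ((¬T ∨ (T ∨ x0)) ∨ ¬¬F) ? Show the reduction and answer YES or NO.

Answer: YES — reaches normal form T in 6 ≤ 7 steps

Working:
  start: ¬T ∨ ((¬T ∨ (T ∨ x0)) ∨ ¬¬F)
  [1] F ∨ ((¬T ∨ (T ∨ x0)) ∨ ¬¬F)
  [2] (¬T ∨ (T ∨ x0)) ∨ ¬¬F
  [3] (F ∨ (T ∨ x0)) ∨ ¬¬F
  [4] (T ∨ x0) ∨ ¬¬F
  [5] T ∨ ¬¬F
  [6] T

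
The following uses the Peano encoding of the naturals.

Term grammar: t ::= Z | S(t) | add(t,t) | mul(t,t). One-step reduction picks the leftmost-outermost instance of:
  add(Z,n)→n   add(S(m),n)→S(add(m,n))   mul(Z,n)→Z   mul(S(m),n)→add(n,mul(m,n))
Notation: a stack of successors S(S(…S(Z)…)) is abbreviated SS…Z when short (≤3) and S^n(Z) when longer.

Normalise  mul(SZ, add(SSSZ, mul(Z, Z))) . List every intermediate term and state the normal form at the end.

Answer: normal form = SSSZ  (in 11 steps)

Working:
  start: mul(SZ, add(SSSZ, mul(Z, Z)))
  [1] add(add(SSSZ, mul(Z, Z)), mul(Z, add(SSSZ, mul(Z, Z))))
  [2] add(S(add(SSZ, mul(Z, Z))), mul(Z, add(SSSZ, mul(Z, Z))))
  [3] S(add(add(SSZ, mul(Z, Z)), mul(Z, add(SSSZ, mul(Z, Z)))))
  [4] S(add(S(add(SZ, mul(Z, Z))), mul(Z, add(SSSZ, mul(Z, Z)))))
  [5] S(S(add(add(SZ, mul(Z, Z)), mul(Z, add(SSSZ, mul(Z, Z))))))
  [6] S(S(add(S(add(Z, mul(Z, Z))), mul(Z, add(SSSZ, mul(Z, Z))))))
  [7] S(S(S(add(add(Z, mul(Z, Z)), mul(Z, add(SSSZ, mul(Z, Z)))))))
  [8] S(S(S(add(mul(Z, Z), mul(Z, add(SSSZ, mul(Z, Z)))))))
  [9] S(S(S(add(Z, mul(Z, add(SSSZ, mul(Z, Z)))))))
  [10] S(S(S(mul(Z, add(SSSZ, mul(Z, Z))))))
  [11] SSSZ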